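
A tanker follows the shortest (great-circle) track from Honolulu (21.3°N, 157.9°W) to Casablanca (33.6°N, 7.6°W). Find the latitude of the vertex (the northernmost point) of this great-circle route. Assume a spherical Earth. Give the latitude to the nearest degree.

≈ 64°N

The great circle lies in the plane with unit normal n̂ = (p₁ × p₂)/|p₁ × p₂|.
Here n̂_z ≈ +0.436; the vertex latitude is φ_max = arccos|n̂_z| ≈ 64.1°.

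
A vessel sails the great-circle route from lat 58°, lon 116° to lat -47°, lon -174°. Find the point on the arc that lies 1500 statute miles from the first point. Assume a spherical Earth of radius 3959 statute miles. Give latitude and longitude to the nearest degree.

Convert each endpoint to a unit vector on the sphere (x = cos φ cos λ, y = cos φ sin λ, z = sin φ).
The central angle between the endpoints is δ = arccos(p₁·p₂) ≈ 2.090 rad (119.8°). The total great-circle distance is δ·R ≈ 2.090 × 3959 ≈ 8276 mi, so the target fraction is f = 1500/8276 ≈ 0.181.
Interpolate at f ≈ 0.181 with slerp weights a = sin((1−f)δ)/sin δ ≈ 1.141, b = sin(fδ)/sin δ ≈ 0.426.
p = a·p₁ + b·p₂ ≈ (-0.554, 0.513, 0.656); φ = arcsin(p_z) ≈ 40.97°, λ = atan2(p_y, p_x) ≈ 137.21°.

≈ lat 41°, lon 137°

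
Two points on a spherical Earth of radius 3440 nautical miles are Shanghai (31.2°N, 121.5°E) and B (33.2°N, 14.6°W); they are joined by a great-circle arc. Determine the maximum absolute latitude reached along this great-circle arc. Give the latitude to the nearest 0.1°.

≈ 59.3°N

The great circle lies in the plane with unit normal n̂ = (p₁ × p₂)/|p₁ × p₂|.
Here n̂_z ≈ -0.510; the vertex latitude is φ_max = arccos|n̂_z| ≈ 59.3°.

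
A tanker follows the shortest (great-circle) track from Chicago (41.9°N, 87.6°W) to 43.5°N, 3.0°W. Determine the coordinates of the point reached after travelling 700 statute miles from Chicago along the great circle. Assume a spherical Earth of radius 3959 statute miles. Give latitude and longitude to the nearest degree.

The haversine formula gives a central angle δ ≈ 1.035 rad (59.3°) between the endpoints. The total great-circle distance is δ·R ≈ 1.035 × 3959 ≈ 4098 mi, so the target fraction is f = 700/4098 ≈ 0.171.
Interpolate at f ≈ 0.171 with slerp weights a = sin((1−f)δ)/sin δ ≈ 0.880, b = sin(fδ)/sin δ ≈ 0.205.
p = a·p₁ + b·p₂ ≈ (0.176, -0.662, 0.728); φ = arcsin(p_z) ≈ 46.76°, λ = atan2(p_y, p_x) ≈ -75.15°.

≈ 47°N, 75°W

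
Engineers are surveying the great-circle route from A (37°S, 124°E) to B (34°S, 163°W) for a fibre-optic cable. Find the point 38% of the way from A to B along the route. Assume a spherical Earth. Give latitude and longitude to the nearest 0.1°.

≈ (41.6°S, 152.0°E)

From cos δ = sin φ₁ sin φ₂ + cos φ₁ cos φ₂ cos Δλ, the central angle is δ ≈ 1.012 rad (58.0°).
Interpolate at f = 0.38 with slerp weights a = sin((1−f)δ)/sin δ ≈ 0.692, b = sin(fδ)/sin δ ≈ 0.442.
p = a·p₁ + b·p₂ ≈ (-0.660, 0.351, -0.664); φ = arcsin(p_z) ≈ -41.61°, λ = atan2(p_y, p_x) ≈ 151.98°.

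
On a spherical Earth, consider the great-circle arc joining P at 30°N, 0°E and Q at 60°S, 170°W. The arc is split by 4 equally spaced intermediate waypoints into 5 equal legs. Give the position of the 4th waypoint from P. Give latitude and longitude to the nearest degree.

≈ 81°S, 88°W

From cos δ = sin φ₁ sin φ₂ + cos φ₁ cos φ₂ cos Δλ, the central angle is δ ≈ 2.605 rad (149.3°).
Interpolate at f = 4/5 with slerp weights a = sin((1−f)δ)/sin δ ≈ 0.974, b = sin(fδ)/sin δ ≈ 1.704.
p = a·p₁ + b·p₂ ≈ (0.004, -0.148, -0.989); φ = arcsin(p_z) ≈ -81.49°, λ = atan2(p_y, p_x) ≈ -88.42°.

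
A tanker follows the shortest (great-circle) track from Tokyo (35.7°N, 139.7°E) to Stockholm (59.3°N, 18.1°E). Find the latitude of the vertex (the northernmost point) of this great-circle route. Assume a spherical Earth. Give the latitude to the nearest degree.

The great circle lies in the plane with unit normal n̂ = (p₁ × p₂)/|p₁ × p₂|.
Here n̂_z ≈ -0.368; the vertex latitude is φ_max = arccos|n̂_z| ≈ 68.4°.
Check via Clairaut: cos φ_max = |cos φ₁| · sin C = cos(35.7°)·sin(27.0°) ≈ 0.368, again giving ≈ 68.4°.

≈ 68°N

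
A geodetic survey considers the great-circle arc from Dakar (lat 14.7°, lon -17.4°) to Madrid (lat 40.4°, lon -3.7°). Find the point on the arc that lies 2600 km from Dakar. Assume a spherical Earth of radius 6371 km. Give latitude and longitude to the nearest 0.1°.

≈ lat 36.0°, lon -6.7°

Convert each endpoint to a unit vector on the sphere (x = cos φ cos λ, y = cos φ sin λ, z = sin φ).
The central angle between the endpoints is δ = arccos(p₁·p₂) ≈ 0.495 rad (28.3°). The total great-circle distance is δ·R ≈ 0.495 × 6371 ≈ 3152 km, so the target fraction is f = 2600/3152 ≈ 0.825.
Interpolate at f ≈ 0.825 with slerp weights a = sin((1−f)δ)/sin δ ≈ 0.182, b = sin(fδ)/sin δ ≈ 0.836.
p = a·p₁ + b·p₂ ≈ (0.803, -0.094, 0.588); φ = arcsin(p_z) ≈ 36.02°, λ = atan2(p_y, p_x) ≈ -6.66°.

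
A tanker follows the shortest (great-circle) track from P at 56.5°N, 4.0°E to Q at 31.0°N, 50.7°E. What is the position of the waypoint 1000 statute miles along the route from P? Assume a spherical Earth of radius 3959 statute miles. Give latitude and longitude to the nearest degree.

Convert each endpoint to a unit vector on the sphere (x = cos φ cos λ, y = cos φ sin λ, z = sin φ).
The central angle between the endpoints is δ = arccos(p₁·p₂) ≈ 0.717 rad (41.1°). The total great-circle distance is δ·R ≈ 0.717 × 3959 ≈ 2838 mi, so the target fraction is f = 1000/2838 ≈ 0.352.
Interpolate at f ≈ 0.352 with slerp weights a = sin((1−f)δ)/sin δ ≈ 0.681, b = sin(fδ)/sin δ ≈ 0.380.
p = a·p₁ + b·p₂ ≈ (0.582, 0.279, 0.764); φ = arcsin(p_z) ≈ 49.83°, λ = atan2(p_y, p_x) ≈ 25.59°.

≈ 50°N, 26°E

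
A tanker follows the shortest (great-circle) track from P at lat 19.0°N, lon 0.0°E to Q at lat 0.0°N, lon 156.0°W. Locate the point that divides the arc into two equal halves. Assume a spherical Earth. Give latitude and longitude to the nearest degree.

≈ lat 39°N, lon 86°W

From cos δ = sin φ₁ sin φ₂ + cos φ₁ cos φ₂ cos Δλ, the central angle is δ ≈ 2.614 rad (149.7°).
Interpolate at f = 1/2 with slerp weights a = sin((1−f)δ)/sin δ ≈ 1.916, b = sin(fδ)/sin δ ≈ 1.916.
p = a·p₁ + b·p₂ ≈ (0.061, -0.779, 0.624); φ = arcsin(p_z) ≈ 38.59°, λ = atan2(p_y, p_x) ≈ -85.51°.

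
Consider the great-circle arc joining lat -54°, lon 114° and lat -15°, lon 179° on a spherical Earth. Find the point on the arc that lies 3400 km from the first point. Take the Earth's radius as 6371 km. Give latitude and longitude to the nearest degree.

≈ lat -40°, lon 154°

The haversine formula gives a central angle δ ≈ 1.105 rad (63.3°) between the endpoints. The total great-circle distance is δ·R ≈ 1.105 × 6371 ≈ 7039 km, so the target fraction is f = 3400/7039 ≈ 0.483.
Interpolate at f ≈ 0.483 with slerp weights a = sin((1−f)δ)/sin δ ≈ 0.605, b = sin(fδ)/sin δ ≈ 0.569.
p = a·p₁ + b·p₂ ≈ (-0.695, 0.335, -0.637); φ = arcsin(p_z) ≈ -39.56°, λ = atan2(p_y, p_x) ≈ 154.28°.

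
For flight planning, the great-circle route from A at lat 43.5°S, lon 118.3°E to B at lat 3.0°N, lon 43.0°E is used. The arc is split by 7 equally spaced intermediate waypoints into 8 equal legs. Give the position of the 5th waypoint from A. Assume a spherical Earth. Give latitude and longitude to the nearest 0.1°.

From cos δ = sin φ₁ sin φ₂ + cos φ₁ cos φ₂ cos Δλ, the central angle is δ ≈ 1.422 rad (81.5°).
Interpolate at f = 5/8 with slerp weights a = sin((1−f)δ)/sin δ ≈ 0.514, b = sin(fδ)/sin δ ≈ 0.785.
p = a·p₁ + b·p₂ ≈ (0.397, 0.863, -0.313); φ = arcsin(p_z) ≈ -18.23°, λ = atan2(p_y, p_x) ≈ 65.32°.

≈ lat 18.2°S, lon 65.3°E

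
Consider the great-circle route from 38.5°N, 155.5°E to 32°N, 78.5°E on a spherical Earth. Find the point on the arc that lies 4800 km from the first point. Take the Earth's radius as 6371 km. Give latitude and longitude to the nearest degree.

≈ 39°N, 99°E

Write both endpoints as unit vectors p₁, p₂ with components (cos φ cos λ, cos φ sin λ, sin φ).
The central angle between the endpoints is δ = arccos(p₁·p₂) ≈ 1.071 rad (61.4°). The total great-circle distance is δ·R ≈ 1.071 × 6371 ≈ 6824 km, so the target fraction is f = 4800/6824 ≈ 0.703.
Interpolate at f ≈ 0.703 with slerp weights a = sin((1−f)δ)/sin δ ≈ 0.356, b = sin(fδ)/sin δ ≈ 0.779.
p = a·p₁ + b·p₂ ≈ (-0.122, 0.763, 0.635); φ = arcsin(p_z) ≈ 39.39°, λ = atan2(p_y, p_x) ≈ 99.06°.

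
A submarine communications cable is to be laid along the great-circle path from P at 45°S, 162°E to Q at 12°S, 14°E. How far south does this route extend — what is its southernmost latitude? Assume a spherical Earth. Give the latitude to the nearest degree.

The great circle lies in the plane with unit normal n̂ = (p₁ × p₂)/|p₁ × p₂|.
Here n̂_z ≈ -0.408; the vertex latitude is φ_max = arccos|n̂_z| ≈ 65.9°.
Check via Clairaut: cos φ_max = |cos φ₁| · sin C = cos(45.0°)·sin(144.8°) ≈ 0.408, again giving ≈ 65.9°.

≈ 66°S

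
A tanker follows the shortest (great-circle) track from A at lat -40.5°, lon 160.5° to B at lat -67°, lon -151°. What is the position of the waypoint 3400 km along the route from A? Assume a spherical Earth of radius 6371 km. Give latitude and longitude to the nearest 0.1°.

≈ lat -63.9°, lon -165.6°

Convert each endpoint to a unit vector on the sphere (x = cos φ cos λ, y = cos φ sin λ, z = sin φ).
The central angle between the endpoints is δ = arccos(p₁·p₂) ≈ 0.652 rad (37.4°). The total great-circle distance is δ·R ≈ 0.652 × 6371 ≈ 4156 km, so the target fraction is f = 3400/4156 ≈ 0.818.
Interpolate at f ≈ 0.818 with slerp weights a = sin((1−f)δ)/sin δ ≈ 0.195, b = sin(fδ)/sin δ ≈ 0.838.
p = a·p₁ + b·p₂ ≈ (-0.426, -0.109, -0.898); φ = arcsin(p_z) ≈ -63.90°, λ = atan2(p_y, p_x) ≈ -165.62°.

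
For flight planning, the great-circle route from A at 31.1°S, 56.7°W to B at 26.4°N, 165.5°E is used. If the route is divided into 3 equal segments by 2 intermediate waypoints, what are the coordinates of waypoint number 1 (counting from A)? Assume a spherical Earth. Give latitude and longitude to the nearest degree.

≈ 18°S, 108°W

The haversine formula gives a central angle δ ≈ 2.495 rad (142.9°) between the endpoints.
Interpolate at f = 1/3 with slerp weights a = sin((1−f)δ)/sin δ ≈ 1.652, b = sin(fδ)/sin δ ≈ 1.226.
p = a·p₁ + b·p₂ ≈ (-0.286, -0.907, -0.308); φ = arcsin(p_z) ≈ -17.95°, λ = atan2(p_y, p_x) ≈ -107.52°.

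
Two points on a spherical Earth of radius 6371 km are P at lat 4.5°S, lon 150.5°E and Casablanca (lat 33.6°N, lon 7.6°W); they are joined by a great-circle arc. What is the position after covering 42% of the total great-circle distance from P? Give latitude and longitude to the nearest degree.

Write both endpoints as unit vectors p₁, p₂ with components (cos φ cos λ, cos φ sin λ, sin φ).
The central angle between the endpoints is δ = arccos(p₁·p₂) ≈ 2.522 rad (144.5°).
Interpolate at f = 0.42 with slerp weights a = sin((1−f)δ)/sin δ ≈ 1.711, b = sin(fδ)/sin δ ≈ 1.500.
p = a·p₁ + b·p₂ ≈ (-0.246, 0.675, 0.696); φ = arcsin(p_z) ≈ 44.12°, λ = atan2(p_y, p_x) ≈ 110.01°.

≈ lat 44°N, lon 110°E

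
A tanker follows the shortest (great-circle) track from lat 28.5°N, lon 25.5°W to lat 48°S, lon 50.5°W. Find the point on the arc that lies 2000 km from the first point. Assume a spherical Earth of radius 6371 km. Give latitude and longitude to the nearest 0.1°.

≈ lat 11.2°N, lon 30.7°W

Convert each endpoint to a unit vector on the sphere (x = cos φ cos λ, y = cos φ sin λ, z = sin φ).
The central angle between the endpoints is δ = arccos(p₁·p₂) ≈ 1.391 rad (79.7°). The total great-circle distance is δ·R ≈ 1.391 × 6371 ≈ 8865 km, so the target fraction is f = 2000/8865 ≈ 0.226.
Interpolate at f ≈ 0.226 with slerp weights a = sin((1−f)δ)/sin δ ≈ 0.895, b = sin(fδ)/sin δ ≈ 0.314.
p = a·p₁ + b·p₂ ≈ (0.844, -0.501, 0.194); φ = arcsin(p_z) ≈ 11.18°, λ = atan2(p_y, p_x) ≈ -30.69°.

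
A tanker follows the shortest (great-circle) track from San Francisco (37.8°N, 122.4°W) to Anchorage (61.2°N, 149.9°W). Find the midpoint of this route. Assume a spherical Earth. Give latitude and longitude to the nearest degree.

Write both endpoints as unit vectors p₁, p₂ with components (cos φ cos λ, cos φ sin λ, sin φ).
The central angle between the endpoints is δ = arccos(p₁·p₂) ≈ 0.506 rad (29.0°).
Interpolate at f = 1/2 with slerp weights a = sin((1−f)δ)/sin δ ≈ 0.516, b = sin(fδ)/sin δ ≈ 0.516.
p = a·p₁ + b·p₂ ≈ (-0.434, -0.469, 0.769); φ = arcsin(p_z) ≈ 50.27°, λ = atan2(p_y, p_x) ≈ -132.75°.

≈ (50°N, 133°W)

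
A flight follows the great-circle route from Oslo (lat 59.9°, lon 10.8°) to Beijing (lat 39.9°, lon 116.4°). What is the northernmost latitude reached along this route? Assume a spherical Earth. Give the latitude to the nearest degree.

The great circle lies in the plane with unit normal n̂ = (p₁ × p₂)/|p₁ × p₂|.
Here n̂_z ≈ +0.415; the vertex latitude is φ_max = arccos|n̂_z| ≈ 65.5°.
Check via Clairaut: cos φ_max = |cos φ₁| · sin C = cos(59.9°)·sin(55.9°) ≈ 0.415, again giving ≈ 65.5°.

≈ 65°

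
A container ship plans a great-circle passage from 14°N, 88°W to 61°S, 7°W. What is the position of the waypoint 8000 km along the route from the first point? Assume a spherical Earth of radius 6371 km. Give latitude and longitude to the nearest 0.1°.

≈ 47.1°S, 45.5°W

Write both endpoints as unit vectors p₁, p₂ with components (cos φ cos λ, cos φ sin λ, sin φ).
The central angle between the endpoints is δ = arccos(p₁·p₂) ≈ 1.709 rad (97.9°). The total great-circle distance is δ·R ≈ 1.709 × 6371 ≈ 10890 km, so the target fraction is f = 8000/10890 ≈ 0.735.
Interpolate at f ≈ 0.735 with slerp weights a = sin((1−f)δ)/sin δ ≈ 0.442, b = sin(fδ)/sin δ ≈ 0.960.
p = a·p₁ + b·p₂ ≈ (0.477, -0.486, -0.733); φ = arcsin(p_z) ≈ -47.10°, λ = atan2(p_y, p_x) ≈ -45.52°.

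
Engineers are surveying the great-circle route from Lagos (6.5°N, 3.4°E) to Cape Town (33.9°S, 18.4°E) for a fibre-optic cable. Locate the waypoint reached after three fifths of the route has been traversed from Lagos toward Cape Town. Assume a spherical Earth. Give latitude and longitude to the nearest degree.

≈ 18°S, 12°E

Write both endpoints as unit vectors p₁, p₂ with components (cos φ cos λ, cos φ sin λ, sin φ).
The central angle between the endpoints is δ = arccos(p₁·p₂) ≈ 0.747 rad (42.8°).
Interpolate at f = 3/5 with slerp weights a = sin((1−f)δ)/sin δ ≈ 0.433, b = sin(fδ)/sin δ ≈ 0.638.
p = a·p₁ + b·p₂ ≈ (0.932, 0.193, -0.307); φ = arcsin(p_z) ≈ -17.86°, λ = atan2(p_y, p_x) ≈ 11.68°.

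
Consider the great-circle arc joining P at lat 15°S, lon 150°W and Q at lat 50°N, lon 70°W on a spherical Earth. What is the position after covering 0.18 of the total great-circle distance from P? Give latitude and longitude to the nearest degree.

≈ lat 2°S, lon 139°W

Convert each endpoint to a unit vector on the sphere (x = cos φ cos λ, y = cos φ sin λ, z = sin φ).
The central angle between the endpoints is δ = arccos(p₁·p₂) ≈ 1.661 rad (95.2°).
Interpolate at f = 0.18 with slerp weights a = sin((1−f)δ)/sin δ ≈ 0.982, b = sin(fδ)/sin δ ≈ 0.296.
p = a·p₁ + b·p₂ ≈ (-0.757, -0.653, -0.028); φ = arcsin(p_z) ≈ -1.58°, λ = atan2(p_y, p_x) ≈ -139.20°.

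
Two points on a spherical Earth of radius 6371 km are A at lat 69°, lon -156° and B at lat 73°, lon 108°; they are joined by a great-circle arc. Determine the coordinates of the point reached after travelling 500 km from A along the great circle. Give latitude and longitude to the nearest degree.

≈ lat 72°, lon -165°

Convert each endpoint to a unit vector on the sphere (x = cos φ cos λ, y = cos φ sin λ, z = sin φ).
The central angle between the endpoints is δ = arccos(p₁·p₂) ≈ 0.491 rad (28.1°). The total great-circle distance is δ·R ≈ 0.491 × 6371 ≈ 3129 km, so the target fraction is f = 500/3129 ≈ 0.160.
Interpolate at f ≈ 0.160 with slerp weights a = sin((1−f)δ)/sin δ ≈ 0.850, b = sin(fδ)/sin δ ≈ 0.166.
p = a·p₁ + b·p₂ ≈ (-0.293, -0.078, 0.953); φ = arcsin(p_z) ≈ 72.33°, λ = atan2(p_y, p_x) ≈ -165.16°.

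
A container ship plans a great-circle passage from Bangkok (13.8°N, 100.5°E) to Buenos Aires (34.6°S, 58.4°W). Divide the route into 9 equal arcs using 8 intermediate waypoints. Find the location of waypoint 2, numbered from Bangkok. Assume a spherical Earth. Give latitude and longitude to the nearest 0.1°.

The haversine formula gives a central angle δ ≈ 2.649 rad (151.8°) between the endpoints.
Interpolate at f = 2/9 with slerp weights a = sin((1−f)δ)/sin δ ≈ 1.867, b = sin(fδ)/sin δ ≈ 1.175.
p = a·p₁ + b·p₂ ≈ (0.176, 0.959, -0.222); φ = arcsin(p_z) ≈ -12.81°, λ = atan2(p_y, p_x) ≈ 79.58°.

≈ (12.8°S, 79.6°E)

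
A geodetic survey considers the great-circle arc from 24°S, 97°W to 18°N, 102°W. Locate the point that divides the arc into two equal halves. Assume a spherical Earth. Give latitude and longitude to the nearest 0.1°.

≈ 3.0°S, 99.6°W

Write both endpoints as unit vectors p₁, p₂ with components (cos φ cos λ, cos φ sin λ, sin φ).
The central angle between the endpoints is δ = arccos(p₁·p₂) ≈ 0.738 rad (42.3°).
Interpolate at f = 1/2 with slerp weights a = sin((1−f)δ)/sin δ ≈ 0.536, b = sin(fδ)/sin δ ≈ 0.536.
p = a·p₁ + b·p₂ ≈ (-0.166, -0.985, -0.052); φ = arcsin(p_z) ≈ -3.00°, λ = atan2(p_y, p_x) ≈ -99.55°.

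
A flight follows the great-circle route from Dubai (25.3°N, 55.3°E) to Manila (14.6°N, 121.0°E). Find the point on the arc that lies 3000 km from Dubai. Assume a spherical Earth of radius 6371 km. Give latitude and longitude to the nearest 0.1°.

≈ (24.1°N, 85.0°E)

The haversine formula gives a central angle δ ≈ 1.084 rad (62.1°) between the endpoints. The total great-circle distance is δ·R ≈ 1.084 × 6371 ≈ 6906 km, so the target fraction is f = 3000/6906 ≈ 0.434.
Interpolate at f ≈ 0.434 with slerp weights a = sin((1−f)δ)/sin δ ≈ 0.651, b = sin(fδ)/sin δ ≈ 0.513.
p = a·p₁ + b·p₂ ≈ (0.079, 0.910, 0.408); φ = arcsin(p_z) ≈ 24.06°, λ = atan2(p_y, p_x) ≈ 85.02°.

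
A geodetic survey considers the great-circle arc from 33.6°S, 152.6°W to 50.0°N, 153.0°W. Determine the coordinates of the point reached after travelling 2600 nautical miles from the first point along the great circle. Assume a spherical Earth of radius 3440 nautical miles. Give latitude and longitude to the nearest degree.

Convert each endpoint to a unit vector on the sphere (x = cos φ cos λ, y = cos φ sin λ, z = sin φ).
The central angle between the endpoints is δ = arccos(p₁·p₂) ≈ 1.459 rad (83.6°). The total great-circle distance is δ·R ≈ 1.459 × 3440 ≈ 5019 nmi, so the target fraction is f = 2600/5019 ≈ 0.518.
Interpolate at f ≈ 0.518 with slerp weights a = sin((1−f)δ)/sin δ ≈ 0.651, b = sin(fδ)/sin δ ≈ 0.690.
p = a·p₁ + b·p₂ ≈ (-0.877, -0.451, 0.169); φ = arcsin(p_z) ≈ 9.70°, λ = atan2(p_y, p_x) ≈ -152.78°.

≈ 10°N, 153°W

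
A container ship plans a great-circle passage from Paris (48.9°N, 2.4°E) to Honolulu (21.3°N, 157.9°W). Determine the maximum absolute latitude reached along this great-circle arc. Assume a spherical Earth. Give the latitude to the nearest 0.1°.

The great circle lies in the plane with unit normal n̂ = (p₁ × p₂)/|p₁ × p₂|.
Here n̂_z ≈ -0.217; the vertex latitude is φ_max = arccos|n̂_z| ≈ 77.5°.

≈ 77.5°N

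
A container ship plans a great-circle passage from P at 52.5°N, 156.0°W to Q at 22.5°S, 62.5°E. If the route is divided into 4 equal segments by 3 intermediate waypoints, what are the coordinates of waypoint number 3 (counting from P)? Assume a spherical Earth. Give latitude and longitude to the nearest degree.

≈ 7°N, 81°E

The haversine formula gives a central angle δ ≈ 2.409 rad (138.1°) between the endpoints.
Interpolate at f = 3/4 with slerp weights a = sin((1−f)δ)/sin δ ≈ 0.848, b = sin(fδ)/sin δ ≈ 1.454.
p = a·p₁ + b·p₂ ≈ (0.149, 0.982, 0.116); φ = arcsin(p_z) ≈ 6.65°, λ = atan2(p_y, p_x) ≈ 81.37°.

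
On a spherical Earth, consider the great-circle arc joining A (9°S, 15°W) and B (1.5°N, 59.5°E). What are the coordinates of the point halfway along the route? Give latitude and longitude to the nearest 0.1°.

≈ (4.7°S, 22.5°E)

Write both endpoints as unit vectors p₁, p₂ with components (cos φ cos λ, cos φ sin λ, sin φ).
The central angle between the endpoints is δ = arccos(p₁·p₂) ≈ 1.308 rad (74.9°).
Interpolate at f = 1/2 with slerp weights a = sin((1−f)δ)/sin δ ≈ 0.630, b = sin(fδ)/sin δ ≈ 0.630.
p = a·p₁ + b·p₂ ≈ (0.921, 0.382, -0.082); φ = arcsin(p_z) ≈ -4.71°, λ = atan2(p_y, p_x) ≈ 22.51°.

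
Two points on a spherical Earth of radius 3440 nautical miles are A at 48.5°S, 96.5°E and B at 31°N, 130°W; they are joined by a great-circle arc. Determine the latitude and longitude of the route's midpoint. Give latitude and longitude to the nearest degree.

Write both endpoints as unit vectors p₁, p₂ with components (cos φ cos λ, cos φ sin λ, sin φ).
The central angle between the endpoints is δ = arccos(p₁·p₂) ≈ 2.460 rad (141.0°).
Interpolate at f = 1/2 with slerp weights a = sin((1−f)δ)/sin δ ≈ 1.496, b = sin(fδ)/sin δ ≈ 1.496.
p = a·p₁ + b·p₂ ≈ (-0.937, 0.003, -0.350); φ = arcsin(p_z) ≈ -20.49°, λ = atan2(p_y, p_x) ≈ 179.84°.

≈ 20°S, 180°E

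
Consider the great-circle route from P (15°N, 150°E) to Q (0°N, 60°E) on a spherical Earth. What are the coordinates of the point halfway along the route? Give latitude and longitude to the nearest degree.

Write both endpoints as unit vectors p₁, p₂ with components (cos φ cos λ, cos φ sin λ, sin φ).
The central angle between the endpoints is δ = arccos(p₁·p₂) ≈ 1.571 rad (90.0°).
Interpolate at f = 1/2 with slerp weights a = sin((1−f)δ)/sin δ ≈ 0.707, b = sin(fδ)/sin δ ≈ 0.707.
p = a·p₁ + b·p₂ ≈ (-0.238, 0.954, 0.183); φ = arcsin(p_z) ≈ 10.55°, λ = atan2(p_y, p_x) ≈ 104.01°.

≈ (11°N, 104°E)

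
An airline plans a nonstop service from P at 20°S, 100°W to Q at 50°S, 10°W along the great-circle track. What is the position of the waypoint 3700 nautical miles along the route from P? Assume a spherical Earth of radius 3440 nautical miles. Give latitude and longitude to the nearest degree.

From cos δ = sin φ₁ sin φ₂ + cos φ₁ cos φ₂ cos Δλ, the central angle is δ ≈ 1.306 rad (74.8°). The total great-circle distance is δ·R ≈ 1.306 × 3440 ≈ 4492 nmi, so the target fraction is f = 3700/4492 ≈ 0.824.
Interpolate at f ≈ 0.824 with slerp weights a = sin((1−f)δ)/sin δ ≈ 0.236, b = sin(fδ)/sin δ ≈ 0.912.
p = a·p₁ + b·p₂ ≈ (0.539, -0.320, -0.779); φ = arcsin(p_z) ≈ -51.19°, λ = atan2(p_y, p_x) ≈ -30.76°.

≈ 51°S, 31°W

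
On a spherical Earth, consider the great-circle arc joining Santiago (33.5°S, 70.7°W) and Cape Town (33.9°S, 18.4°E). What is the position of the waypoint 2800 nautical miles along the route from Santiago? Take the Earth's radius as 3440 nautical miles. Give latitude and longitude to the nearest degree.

Convert each endpoint to a unit vector on the sphere (x = cos φ cos λ, y = cos φ sin λ, z = sin φ).
The central angle between the endpoints is δ = arccos(p₁·p₂) ≈ 1.246 rad (71.4°). The total great-circle distance is δ·R ≈ 1.246 × 3440 ≈ 4288 nmi, so the target fraction is f = 2800/4288 ≈ 0.653.
Interpolate at f ≈ 0.653 with slerp weights a = sin((1−f)δ)/sin δ ≈ 0.442, b = sin(fδ)/sin δ ≈ 0.767.
p = a·p₁ + b·p₂ ≈ (0.726, -0.147, -0.672); φ = arcsin(p_z) ≈ -42.21°, λ = atan2(p_y, p_x) ≈ -11.45°.

≈ 42°S, 11°W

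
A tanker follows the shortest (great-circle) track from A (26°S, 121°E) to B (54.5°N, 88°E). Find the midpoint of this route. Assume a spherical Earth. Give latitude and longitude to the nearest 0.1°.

≈ (14.8°N, 108.1°E)

Convert each endpoint to a unit vector on the sphere (x = cos φ cos λ, y = cos φ sin λ, z = sin φ).
The central angle between the endpoints is δ = arccos(p₁·p₂) ≈ 1.490 rad (85.4°).
Interpolate at f = 1/2 with slerp weights a = sin((1−f)δ)/sin δ ≈ 0.680, b = sin(fδ)/sin δ ≈ 0.680.
p = a·p₁ + b·p₂ ≈ (-0.301, 0.919, 0.256); φ = arcsin(p_z) ≈ 14.81°, λ = atan2(p_y, p_x) ≈ 108.14°.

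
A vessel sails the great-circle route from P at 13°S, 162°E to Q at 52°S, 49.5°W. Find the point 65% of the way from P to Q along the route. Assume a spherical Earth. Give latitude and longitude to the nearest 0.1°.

Convert each endpoint to a unit vector on the sphere (x = cos φ cos λ, y = cos φ sin λ, z = sin φ).
The central angle between the endpoints is δ = arccos(p₁·p₂) ≈ 1.912 rad (109.5°).
Interpolate at f = 0.65 with slerp weights a = sin((1−f)δ)/sin δ ≈ 0.658, b = sin(fδ)/sin δ ≈ 1.004.
p = a·p₁ + b·p₂ ≈ (-0.208, -0.272, -0.939); φ = arcsin(p_z) ≈ -69.96°, λ = atan2(p_y, p_x) ≈ -127.43°.

≈ 70.0°S, 127.4°W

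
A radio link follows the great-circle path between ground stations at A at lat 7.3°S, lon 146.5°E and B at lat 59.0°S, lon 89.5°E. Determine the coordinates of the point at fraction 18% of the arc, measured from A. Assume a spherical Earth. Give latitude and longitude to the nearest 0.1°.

≈ lat 17.9°S, lon 140.6°E

From cos δ = sin φ₁ sin φ₂ + cos φ₁ cos φ₂ cos Δλ, the central angle is δ ≈ 1.173 rad (67.2°).
Interpolate at f = 0.18 with slerp weights a = sin((1−f)δ)/sin δ ≈ 0.890, b = sin(fδ)/sin δ ≈ 0.227.
p = a·p₁ + b·p₂ ≈ (-0.735, 0.604, -0.308); φ = arcsin(p_z) ≈ -17.93°, λ = atan2(p_y, p_x) ≈ 140.58°.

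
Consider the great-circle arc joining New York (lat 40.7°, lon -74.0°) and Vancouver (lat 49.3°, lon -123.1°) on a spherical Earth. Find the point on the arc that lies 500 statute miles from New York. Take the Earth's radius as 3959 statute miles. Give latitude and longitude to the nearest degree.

≈ lat 44°, lon -83°

The haversine formula gives a central angle δ ≈ 0.613 rad (35.1°) between the endpoints. The total great-circle distance is δ·R ≈ 0.613 × 3959 ≈ 2426 mi, so the target fraction is f = 500/2426 ≈ 0.206.
Interpolate at f ≈ 0.206 with slerp weights a = sin((1−f)δ)/sin δ ≈ 0.813, b = sin(fδ)/sin δ ≈ 0.219.
p = a·p₁ + b·p₂ ≈ (0.092, -0.712, 0.696); φ = arcsin(p_z) ≈ 44.12°, λ = atan2(p_y, p_x) ≈ -82.65°.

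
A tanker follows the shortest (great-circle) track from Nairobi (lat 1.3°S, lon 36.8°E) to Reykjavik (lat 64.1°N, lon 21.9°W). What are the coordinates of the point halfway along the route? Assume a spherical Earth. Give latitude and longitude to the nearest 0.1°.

Convert each endpoint to a unit vector on the sphere (x = cos φ cos λ, y = cos φ sin λ, z = sin φ).
The central angle between the endpoints is δ = arccos(p₁·p₂) ≈ 1.363 rad (78.1°).
Interpolate at f = 1/2 with slerp weights a = sin((1−f)δ)/sin δ ≈ 0.644, b = sin(fδ)/sin δ ≈ 0.644.
p = a·p₁ + b·p₂ ≈ (0.776, 0.281, 0.565); φ = arcsin(p_z) ≈ 34.37°, λ = atan2(p_y, p_x) ≈ 19.88°.

≈ lat 34.4°N, lon 19.9°E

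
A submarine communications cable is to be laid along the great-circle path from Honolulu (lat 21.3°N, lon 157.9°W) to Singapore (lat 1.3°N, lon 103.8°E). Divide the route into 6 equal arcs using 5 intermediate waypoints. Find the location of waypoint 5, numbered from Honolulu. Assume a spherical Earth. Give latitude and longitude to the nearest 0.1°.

≈ lat 7.2°N, lon 119.0°E

Convert each endpoint to a unit vector on the sphere (x = cos φ cos λ, y = cos φ sin λ, z = sin φ).
The central angle between the endpoints is δ = arccos(p₁·p₂) ≈ 1.697 rad (97.3°).
Interpolate at f = 5/6 with slerp weights a = sin((1−f)δ)/sin δ ≈ 0.281, b = sin(fδ)/sin δ ≈ 0.996.
p = a·p₁ + b·p₂ ≈ (-0.480, 0.868, 0.125); φ = arcsin(p_z) ≈ 7.17°, λ = atan2(p_y, p_x) ≈ 118.96°.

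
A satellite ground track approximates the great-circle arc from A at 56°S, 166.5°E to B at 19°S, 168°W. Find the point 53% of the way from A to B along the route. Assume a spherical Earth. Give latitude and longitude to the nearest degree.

From cos δ = sin φ₁ sin φ₂ + cos φ₁ cos φ₂ cos Δλ, the central angle is δ ≈ 0.727 rad (41.7°).
Interpolate at f = 0.53 with slerp weights a = sin((1−f)δ)/sin δ ≈ 0.504, b = sin(fδ)/sin δ ≈ 0.566.
p = a·p₁ + b·p₂ ≈ (-0.797, -0.045, -0.602); φ = arcsin(p_z) ≈ -37.02°, λ = atan2(p_y, p_x) ≈ -176.74°.

≈ 37°S, 177°W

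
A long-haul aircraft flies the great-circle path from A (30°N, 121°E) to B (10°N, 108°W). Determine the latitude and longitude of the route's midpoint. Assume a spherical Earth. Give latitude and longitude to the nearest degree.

Write both endpoints as unit vectors p₁, p₂ with components (cos φ cos λ, cos φ sin λ, sin φ).
The central angle between the endpoints is δ = arccos(p₁·p₂) ≈ 2.063 rad (118.2°).
Interpolate at f = 1/2 with slerp weights a = sin((1−f)δ)/sin δ ≈ 0.974, b = sin(fδ)/sin δ ≈ 0.974.
p = a·p₁ + b·p₂ ≈ (-0.731, -0.189, 0.656); φ = arcsin(p_z) ≈ 40.99°, λ = atan2(p_y, p_x) ≈ -165.48°.

≈ (41°N, 165°W)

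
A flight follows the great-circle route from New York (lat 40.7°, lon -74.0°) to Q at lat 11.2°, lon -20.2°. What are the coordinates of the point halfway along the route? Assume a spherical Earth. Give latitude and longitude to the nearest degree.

≈ lat 29°, lon -43°

Convert each endpoint to a unit vector on the sphere (x = cos φ cos λ, y = cos φ sin λ, z = sin φ).
The central angle between the endpoints is δ = arccos(p₁·p₂) ≈ 0.969 rad (55.5°).
Interpolate at f = 1/2 with slerp weights a = sin((1−f)δ)/sin δ ≈ 0.565, b = sin(fδ)/sin δ ≈ 0.565.
p = a·p₁ + b·p₂ ≈ (0.638, -0.603, 0.478); φ = arcsin(p_z) ≈ 28.57°, λ = atan2(p_y, p_x) ≈ -43.38°.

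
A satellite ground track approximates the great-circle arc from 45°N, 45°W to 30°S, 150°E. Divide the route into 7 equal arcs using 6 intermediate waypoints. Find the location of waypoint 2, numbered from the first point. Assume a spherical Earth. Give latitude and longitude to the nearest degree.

≈ 59°N, 121°W

Convert each endpoint to a unit vector on the sphere (x = cos φ cos λ, y = cos φ sin λ, z = sin φ).
The central angle between the endpoints is δ = arccos(p₁·p₂) ≈ 2.809 rad (160.9°).
Interpolate at f = 2/7 with slerp weights a = sin((1−f)δ)/sin δ ≈ 2.774, b = sin(fδ)/sin δ ≈ 2.200.
p = a·p₁ + b·p₂ ≈ (-0.263, -0.434, 0.862); φ = arcsin(p_z) ≈ 59.49°, λ = atan2(p_y, p_x) ≈ -121.18°.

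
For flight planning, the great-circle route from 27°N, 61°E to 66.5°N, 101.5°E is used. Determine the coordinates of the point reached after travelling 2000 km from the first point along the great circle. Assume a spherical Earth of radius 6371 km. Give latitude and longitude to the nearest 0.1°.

Write both endpoints as unit vectors p₁, p₂ with components (cos φ cos λ, cos φ sin λ, sin φ).
The central angle between the endpoints is δ = arccos(p₁·p₂) ≈ 0.814 rad (46.6°). The total great-circle distance is δ·R ≈ 0.814 × 6371 ≈ 5187 km, so the target fraction is f = 2000/5187 ≈ 0.386.
Interpolate at f ≈ 0.386 with slerp weights a = sin((1−f)δ)/sin δ ≈ 0.660, b = sin(fδ)/sin δ ≈ 0.425.
p = a·p₁ + b·p₂ ≈ (0.251, 0.680, 0.689); φ = arcsin(p_z) ≈ 43.54°, λ = atan2(p_y, p_x) ≈ 69.73°.

≈ 43.5°N, 69.7°E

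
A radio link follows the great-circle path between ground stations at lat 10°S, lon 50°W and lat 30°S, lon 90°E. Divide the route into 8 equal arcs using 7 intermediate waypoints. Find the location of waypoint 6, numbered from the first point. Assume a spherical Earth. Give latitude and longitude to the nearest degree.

Convert each endpoint to a unit vector on the sphere (x = cos φ cos λ, y = cos φ sin λ, z = sin φ).
The central angle between the endpoints is δ = arccos(p₁·p₂) ≈ 2.173 rad (124.5°).
Interpolate at f = 6/8 with slerp weights a = sin((1−f)δ)/sin δ ≈ 0.627, b = sin(fδ)/sin δ ≈ 1.211.
p = a·p₁ + b·p₂ ≈ (0.397, 0.576, -0.715); φ = arcsin(p_z) ≈ -45.61°, λ = atan2(p_y, p_x) ≈ 55.41°.

≈ lat 46°S, lon 55°E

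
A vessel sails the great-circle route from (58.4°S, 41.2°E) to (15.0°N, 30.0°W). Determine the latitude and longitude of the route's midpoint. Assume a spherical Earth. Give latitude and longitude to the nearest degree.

Write both endpoints as unit vectors p₁, p₂ with components (cos φ cos λ, cos φ sin λ, sin φ).
The central angle between the endpoints is δ = arccos(p₁·p₂) ≈ 1.628 rad (93.3°).
Interpolate at f = 1/2 with slerp weights a = sin((1−f)δ)/sin δ ≈ 0.728, b = sin(fδ)/sin δ ≈ 0.728.
p = a·p₁ + b·p₂ ≈ (0.896, -0.100, -0.432); φ = arcsin(p_z) ≈ -25.58°, λ = atan2(p_y, p_x) ≈ -6.39°.

≈ (26°S, 6°W)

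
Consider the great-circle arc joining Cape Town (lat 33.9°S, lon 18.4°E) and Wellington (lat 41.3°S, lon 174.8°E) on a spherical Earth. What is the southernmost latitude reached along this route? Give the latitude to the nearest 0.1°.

≈ 75.2°S

The great circle lies in the plane with unit normal n̂ = (p₁ × p₂)/|p₁ × p₂|.
Here n̂_z ≈ +0.255; the vertex latitude is φ_max = arccos|n̂_z| ≈ 75.2°.
Check via Clairaut: cos φ_max = |cos φ₁| · sin C = cos(33.9°)·sin(162.1°) ≈ 0.255, again giving ≈ 75.2°.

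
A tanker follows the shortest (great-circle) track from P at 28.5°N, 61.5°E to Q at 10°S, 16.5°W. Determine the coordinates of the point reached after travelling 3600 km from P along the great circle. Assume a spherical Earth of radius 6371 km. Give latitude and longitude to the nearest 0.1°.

≈ 16.5°N, 28.8°E

Write both endpoints as unit vectors p₁, p₂ with components (cos φ cos λ, cos φ sin λ, sin φ).
The central angle between the endpoints is δ = arccos(p₁·p₂) ≈ 1.474 rad (84.4°). The total great-circle distance is δ·R ≈ 1.474 × 6371 ≈ 9388 km, so the target fraction is f = 3600/9388 ≈ 0.383.
Interpolate at f ≈ 0.383 with slerp weights a = sin((1−f)δ)/sin δ ≈ 0.792, b = sin(fδ)/sin δ ≈ 0.538.
p = a·p₁ + b·p₂ ≈ (0.840, 0.461, 0.285); φ = arcsin(p_z) ≈ 16.54°, λ = atan2(p_y, p_x) ≈ 28.77°.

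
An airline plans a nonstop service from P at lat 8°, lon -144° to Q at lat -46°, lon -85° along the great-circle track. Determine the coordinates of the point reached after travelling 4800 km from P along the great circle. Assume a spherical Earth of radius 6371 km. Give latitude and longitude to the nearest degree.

Convert each endpoint to a unit vector on the sphere (x = cos φ cos λ, y = cos φ sin λ, z = sin φ).
The central angle between the endpoints is δ = arccos(p₁·p₂) ≈ 1.314 rad (75.3°). The total great-circle distance is δ·R ≈ 1.314 × 6371 ≈ 8370 km, so the target fraction is f = 4800/8370 ≈ 0.573.
Interpolate at f ≈ 0.573 with slerp weights a = sin((1−f)δ)/sin δ ≈ 0.550, b = sin(fδ)/sin δ ≈ 0.707.
p = a·p₁ + b·p₂ ≈ (-0.397, -0.809, -0.432); φ = arcsin(p_z) ≈ -25.62°, λ = atan2(p_y, p_x) ≈ -116.15°.

≈ lat -26°, lon -116°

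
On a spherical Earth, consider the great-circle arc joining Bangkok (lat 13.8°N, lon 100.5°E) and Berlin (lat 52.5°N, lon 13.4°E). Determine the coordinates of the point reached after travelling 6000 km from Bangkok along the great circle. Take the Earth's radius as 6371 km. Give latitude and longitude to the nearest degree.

≈ lat 49°N, lon 50°E

Write both endpoints as unit vectors p₁, p₂ with components (cos φ cos λ, cos φ sin λ, sin φ).
The central angle between the endpoints is δ = arccos(p₁·p₂) ≈ 1.350 rad (77.3°). The total great-circle distance is δ·R ≈ 1.350 × 6371 ≈ 8600 km, so the target fraction is f = 6000/8600 ≈ 0.698.
Interpolate at f ≈ 0.698 with slerp weights a = sin((1−f)δ)/sin δ ≈ 0.407, b = sin(fδ)/sin δ ≈ 0.829.
p = a·p₁ + b·p₂ ≈ (0.419, 0.505, 0.755); φ = arcsin(p_z) ≈ 48.98°, λ = atan2(p_y, p_x) ≈ 50.35°.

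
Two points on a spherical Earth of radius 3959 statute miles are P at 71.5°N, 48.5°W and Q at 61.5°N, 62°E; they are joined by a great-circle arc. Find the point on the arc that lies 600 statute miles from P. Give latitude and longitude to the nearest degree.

≈ 76°N, 22°W

The haversine formula gives a central angle δ ≈ 0.676 rad (38.7°) between the endpoints. The total great-circle distance is δ·R ≈ 0.676 × 3959 ≈ 2674 mi, so the target fraction is f = 600/2674 ≈ 0.224.
Interpolate at f ≈ 0.224 with slerp weights a = sin((1−f)δ)/sin δ ≈ 0.800, b = sin(fδ)/sin δ ≈ 0.241.
p = a·p₁ + b·p₂ ≈ (0.222, -0.088, 0.971); φ = arcsin(p_z) ≈ 76.16°, λ = atan2(p_y, p_x) ≈ -21.69°.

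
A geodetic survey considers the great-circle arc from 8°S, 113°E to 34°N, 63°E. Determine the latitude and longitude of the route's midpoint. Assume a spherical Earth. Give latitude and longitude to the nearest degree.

From cos δ = sin φ₁ sin φ₂ + cos φ₁ cos φ₂ cos Δλ, the central angle is δ ≈ 1.104 rad (63.3°).
Interpolate at f = 1/2 with slerp weights a = sin((1−f)δ)/sin δ ≈ 0.587, b = sin(fδ)/sin δ ≈ 0.587.
p = a·p₁ + b·p₂ ≈ (-0.006, 0.969, 0.247); φ = arcsin(p_z) ≈ 14.28°, λ = atan2(p_y, p_x) ≈ 90.37°.

≈ 14°N, 90°E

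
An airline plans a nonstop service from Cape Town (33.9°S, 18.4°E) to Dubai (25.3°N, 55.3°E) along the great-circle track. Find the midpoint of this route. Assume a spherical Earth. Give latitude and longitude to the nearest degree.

≈ 5°S, 38°E

The haversine formula gives a central angle δ ≈ 1.201 rad (68.8°) between the endpoints.
Interpolate at f = 1/2 with slerp weights a = sin((1−f)δ)/sin δ ≈ 0.606, b = sin(fδ)/sin δ ≈ 0.606.
p = a·p₁ + b·p₂ ≈ (0.789, 0.609, -0.079); φ = arcsin(p_z) ≈ -4.53°, λ = atan2(p_y, p_x) ≈ 37.67°.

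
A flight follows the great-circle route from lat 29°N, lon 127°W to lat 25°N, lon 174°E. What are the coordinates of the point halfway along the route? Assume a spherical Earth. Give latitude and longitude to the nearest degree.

≈ lat 30°N, lon 157°W

The haversine formula gives a central angle δ ≈ 0.911 rad (52.2°) between the endpoints.
Interpolate at f = 1/2 with slerp weights a = sin((1−f)δ)/sin δ ≈ 0.557, b = sin(fδ)/sin δ ≈ 0.557.
p = a·p₁ + b·p₂ ≈ (-0.795, -0.336, 0.505); φ = arcsin(p_z) ≈ 30.34°, λ = atan2(p_y, p_x) ≈ -157.08°.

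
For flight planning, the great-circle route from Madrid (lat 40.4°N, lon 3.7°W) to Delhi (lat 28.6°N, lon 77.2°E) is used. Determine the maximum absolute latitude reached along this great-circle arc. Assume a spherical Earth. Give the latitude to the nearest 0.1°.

≈ 43.4°N

The great circle lies in the plane with unit normal n̂ = (p₁ × p₂)/|p₁ × p₂|.
Here n̂_z ≈ +0.726; the vertex latitude is φ_max = arccos|n̂_z| ≈ 43.4°.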